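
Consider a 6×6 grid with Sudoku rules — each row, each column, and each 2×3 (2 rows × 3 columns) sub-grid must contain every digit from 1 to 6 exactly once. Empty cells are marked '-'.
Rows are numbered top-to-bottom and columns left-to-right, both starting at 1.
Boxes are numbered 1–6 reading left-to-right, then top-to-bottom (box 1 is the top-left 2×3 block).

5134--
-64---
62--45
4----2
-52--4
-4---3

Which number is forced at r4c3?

Cell r4c3 itself could take any of {1, 5} by direct elimination.
Consider where 5 can go in column 3.
r3c3 is out (row 3 already has a 5).
r6c3 is out (box 5 already has a 5).
So the only cell in column 3 that can hold 5 is r4c3.
Therefore r4c3 = 5.

5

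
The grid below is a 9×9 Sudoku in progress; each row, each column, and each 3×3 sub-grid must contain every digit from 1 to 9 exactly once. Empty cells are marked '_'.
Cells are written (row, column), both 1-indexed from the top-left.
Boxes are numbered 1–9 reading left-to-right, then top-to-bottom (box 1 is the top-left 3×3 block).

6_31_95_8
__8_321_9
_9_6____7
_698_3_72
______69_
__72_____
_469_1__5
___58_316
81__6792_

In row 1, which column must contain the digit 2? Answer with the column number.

2

Consider where 2 can go in row 1.
(1,5) is out (box 2 already has a 2).
(1,8) is out (column 8 already has a 2).
So the only cell in row 1 that can hold 2 is (1,2).
That is column 2.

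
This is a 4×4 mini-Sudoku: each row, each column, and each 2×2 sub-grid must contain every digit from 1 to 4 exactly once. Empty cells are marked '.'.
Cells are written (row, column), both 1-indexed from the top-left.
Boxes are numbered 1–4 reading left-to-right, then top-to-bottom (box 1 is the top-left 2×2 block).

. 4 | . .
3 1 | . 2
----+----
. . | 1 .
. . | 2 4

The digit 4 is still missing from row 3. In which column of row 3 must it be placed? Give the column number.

Consider where 4 can go in row 3.
(3,2) is out (column 2 already has a 4).
(3,4) is out (column 4 already has a 4).
So the only cell in row 3 that can hold 4 is (3,1).
That is column 1.

1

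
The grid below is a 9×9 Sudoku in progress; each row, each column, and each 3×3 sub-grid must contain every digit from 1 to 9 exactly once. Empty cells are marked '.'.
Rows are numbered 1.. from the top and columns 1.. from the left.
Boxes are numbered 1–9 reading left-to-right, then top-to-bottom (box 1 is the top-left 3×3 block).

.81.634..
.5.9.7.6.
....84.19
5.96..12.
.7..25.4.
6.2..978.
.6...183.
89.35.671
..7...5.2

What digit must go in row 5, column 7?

Cell row 5, column 7 itself could take any of {3, 9} by direct elimination.
Consider where 9 can go in column 7.
row 2, column 7 is out (row 2 already has a 9).
row 3, column 7 is out (row 3 already has a 9).
So the only cell in column 7 that can hold 9 is row 5, column 7.
Therefore row 5, column 7 = 9.

9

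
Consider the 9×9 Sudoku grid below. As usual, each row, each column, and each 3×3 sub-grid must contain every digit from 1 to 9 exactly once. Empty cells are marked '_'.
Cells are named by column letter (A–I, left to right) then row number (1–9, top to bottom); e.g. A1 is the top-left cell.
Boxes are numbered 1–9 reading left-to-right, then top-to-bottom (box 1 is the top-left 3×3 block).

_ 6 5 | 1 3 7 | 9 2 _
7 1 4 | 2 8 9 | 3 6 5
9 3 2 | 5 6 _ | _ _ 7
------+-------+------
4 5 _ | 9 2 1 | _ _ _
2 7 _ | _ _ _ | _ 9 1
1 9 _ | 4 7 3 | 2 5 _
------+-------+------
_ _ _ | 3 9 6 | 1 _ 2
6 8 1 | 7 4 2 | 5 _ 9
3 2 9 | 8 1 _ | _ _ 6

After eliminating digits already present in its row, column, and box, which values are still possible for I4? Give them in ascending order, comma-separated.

Row 4 already contains {1, 2, 4, 5, 9}.
Column I already contains {1, 2, 5, 6, 7, 9}.
Its 3×3 block (box 6) already contains {1, 2, 5, 9}.
Removing those from 1–9 leaves {3, 8} as the candidates for I4.

3,8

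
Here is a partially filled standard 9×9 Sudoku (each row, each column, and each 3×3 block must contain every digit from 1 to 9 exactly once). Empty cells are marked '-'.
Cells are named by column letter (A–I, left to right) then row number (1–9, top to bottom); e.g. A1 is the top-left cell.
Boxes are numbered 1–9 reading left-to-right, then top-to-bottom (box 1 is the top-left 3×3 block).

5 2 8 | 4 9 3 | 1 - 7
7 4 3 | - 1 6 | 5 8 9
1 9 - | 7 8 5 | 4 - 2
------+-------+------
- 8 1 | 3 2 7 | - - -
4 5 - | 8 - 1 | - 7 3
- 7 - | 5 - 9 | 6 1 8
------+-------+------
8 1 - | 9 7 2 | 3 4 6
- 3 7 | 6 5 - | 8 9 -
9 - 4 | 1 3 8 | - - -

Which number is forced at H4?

5

Row 4 already contains {1, 2, 3, 7, 8}.
Column H already contains {1, 4, 7, 8, 9}.
Its 3×3 block (box 6) already contains {1, 3, 6, 7, 8}.
The only value from 1–9 not eliminated is 5, so H4 = 5.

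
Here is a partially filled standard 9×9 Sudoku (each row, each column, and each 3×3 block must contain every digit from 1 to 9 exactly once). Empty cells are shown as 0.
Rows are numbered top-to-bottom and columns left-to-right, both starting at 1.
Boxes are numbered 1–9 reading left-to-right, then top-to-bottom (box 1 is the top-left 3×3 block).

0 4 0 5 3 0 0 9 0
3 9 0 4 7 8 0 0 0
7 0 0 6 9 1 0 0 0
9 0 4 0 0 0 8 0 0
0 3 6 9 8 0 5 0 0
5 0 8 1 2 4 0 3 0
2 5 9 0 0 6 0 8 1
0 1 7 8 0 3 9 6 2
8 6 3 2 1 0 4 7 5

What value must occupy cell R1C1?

Cell R1C1 itself could take any of {1, 6} by direct elimination.
Consider where 6 can go in column 1.
R5C1 is out (row 5 already has a 6).
R8C1 is out (row 8 already has a 6).
So the only cell in column 1 that can hold 6 is R1C1.
Therefore R1C1 = 6.

6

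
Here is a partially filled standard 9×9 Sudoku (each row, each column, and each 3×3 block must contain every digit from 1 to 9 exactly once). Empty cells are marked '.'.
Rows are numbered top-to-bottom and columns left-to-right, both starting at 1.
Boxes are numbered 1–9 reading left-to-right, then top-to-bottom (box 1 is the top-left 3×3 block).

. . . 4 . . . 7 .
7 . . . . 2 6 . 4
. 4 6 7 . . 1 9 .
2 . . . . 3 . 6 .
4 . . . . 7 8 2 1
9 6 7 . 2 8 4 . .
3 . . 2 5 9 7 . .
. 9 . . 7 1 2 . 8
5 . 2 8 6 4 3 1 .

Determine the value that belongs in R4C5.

Cell R4C5 itself could take any of {1, 4, 9} by direct elimination.
Consider where 4 can go in column 5.
R1C5 is out (row 1 already has a 4).
R2C5 is out (row 2 already has a 4).
R3C5 is out (row 3 already has a 4).
R5C5 is out (row 5 already has a 4).
So the only cell in column 5 that can hold 4 is R4C5.
Therefore R4C5 = 4.

4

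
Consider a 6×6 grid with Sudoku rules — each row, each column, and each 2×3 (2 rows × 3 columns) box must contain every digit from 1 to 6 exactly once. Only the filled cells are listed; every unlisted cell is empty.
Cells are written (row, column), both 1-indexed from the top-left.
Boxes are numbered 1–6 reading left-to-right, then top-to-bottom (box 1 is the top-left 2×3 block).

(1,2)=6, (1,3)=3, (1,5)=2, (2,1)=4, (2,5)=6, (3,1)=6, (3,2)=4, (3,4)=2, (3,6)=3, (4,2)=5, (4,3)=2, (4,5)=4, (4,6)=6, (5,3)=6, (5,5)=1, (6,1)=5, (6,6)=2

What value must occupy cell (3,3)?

Row 3 already contains {2, 3, 4, 6}.
Column 3 already contains {2, 3, 6}.
Its 2×3 block (box 3) already contains {2, 4, 5, 6}.
The only value from 1–6 not eliminated is 1, so (3,3) = 1.

1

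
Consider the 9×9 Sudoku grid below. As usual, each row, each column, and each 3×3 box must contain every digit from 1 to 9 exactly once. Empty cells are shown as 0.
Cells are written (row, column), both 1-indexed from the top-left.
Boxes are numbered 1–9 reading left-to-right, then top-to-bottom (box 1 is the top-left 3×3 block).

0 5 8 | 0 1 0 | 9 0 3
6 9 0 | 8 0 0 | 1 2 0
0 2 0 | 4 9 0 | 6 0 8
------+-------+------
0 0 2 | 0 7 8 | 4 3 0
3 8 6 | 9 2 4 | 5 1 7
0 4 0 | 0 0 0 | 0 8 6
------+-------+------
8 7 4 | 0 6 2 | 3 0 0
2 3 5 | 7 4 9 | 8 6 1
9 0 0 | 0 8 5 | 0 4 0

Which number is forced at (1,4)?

2

Cell (1,4) itself could take any of {2, 6} by direct elimination.
Consider where 2 can go in column 4.
(4,4) is out (row 4 already has a 2).
(6,4) is out (box 5 already has a 2).
(7,4) is out (row 7 already has a 2).
(9,4) is out (box 8 already has a 2).
So the only cell in column 4 that can hold 2 is (1,4).
Therefore (1,4) = 2.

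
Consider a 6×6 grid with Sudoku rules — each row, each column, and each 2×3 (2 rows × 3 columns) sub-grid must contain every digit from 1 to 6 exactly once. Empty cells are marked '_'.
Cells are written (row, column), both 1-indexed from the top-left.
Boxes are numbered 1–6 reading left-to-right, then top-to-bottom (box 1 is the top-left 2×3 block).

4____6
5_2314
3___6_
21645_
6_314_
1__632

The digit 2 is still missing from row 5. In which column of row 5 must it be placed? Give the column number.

Consider where 2 can go in row 5.
(5,6) is out (column 6 already has a 2).
So the only cell in row 5 that can hold 2 is (5,2).
That is column 2.

2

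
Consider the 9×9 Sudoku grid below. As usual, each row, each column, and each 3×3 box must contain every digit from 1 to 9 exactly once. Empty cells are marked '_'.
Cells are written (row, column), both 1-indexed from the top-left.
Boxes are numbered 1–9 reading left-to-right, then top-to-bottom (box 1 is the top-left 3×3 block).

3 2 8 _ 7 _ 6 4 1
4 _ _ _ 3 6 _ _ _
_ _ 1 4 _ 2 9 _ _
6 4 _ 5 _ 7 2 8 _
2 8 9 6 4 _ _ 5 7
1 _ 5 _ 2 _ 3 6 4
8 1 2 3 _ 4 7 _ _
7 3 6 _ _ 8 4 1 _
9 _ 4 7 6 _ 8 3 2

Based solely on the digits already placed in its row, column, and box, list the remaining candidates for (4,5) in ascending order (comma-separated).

Row 4 already contains {2, 4, 5, 6, 7, 8}.
Column 5 already contains {2, 3, 4, 6, 7}.
Its 3×3 block (box 5) already contains {2, 4, 5, 6, 7}.
Removing those from 1–9 leaves {1, 9} as the candidates for (4,5).

1,9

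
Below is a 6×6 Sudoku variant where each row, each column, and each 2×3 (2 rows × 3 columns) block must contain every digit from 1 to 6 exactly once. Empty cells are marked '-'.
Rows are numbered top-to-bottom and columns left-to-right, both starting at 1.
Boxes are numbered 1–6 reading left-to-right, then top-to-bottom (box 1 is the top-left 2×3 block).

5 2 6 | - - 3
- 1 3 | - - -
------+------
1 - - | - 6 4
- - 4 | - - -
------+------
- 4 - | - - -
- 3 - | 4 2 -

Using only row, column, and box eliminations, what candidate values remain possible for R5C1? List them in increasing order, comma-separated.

Row 5 already contains {4}.
Column 1 already contains {1, 5}.
Its 2×3 block (box 5) already contains {3, 4}.
Removing those from 1–6 leaves {2, 6} as the candidates for R5C1.

2,6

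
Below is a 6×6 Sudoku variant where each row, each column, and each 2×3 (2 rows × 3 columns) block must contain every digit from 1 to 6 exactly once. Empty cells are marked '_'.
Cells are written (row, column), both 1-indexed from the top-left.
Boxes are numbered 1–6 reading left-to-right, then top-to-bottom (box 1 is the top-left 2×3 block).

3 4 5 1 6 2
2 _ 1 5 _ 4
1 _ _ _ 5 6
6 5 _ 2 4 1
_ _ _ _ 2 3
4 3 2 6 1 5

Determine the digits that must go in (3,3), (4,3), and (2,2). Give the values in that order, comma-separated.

For (3,3):
  Consider where 4 can go in row 3.
  (3,2) is out (column 2 already has a 4).
  (3,4) is out (box 4 already has a 4).
  So the only cell in row 3 that can hold 4 is (3,3).
  So (3,3) = 4.
For (4,3):
  Row 4 already contains {1, 2, 4, 5, 6}.
  Column 3 already contains {1, 2, 5}.
  Its 2×3 block (box 3) already contains {1, 5, 6}.
  The only value from 1–6 not eliminated is 3, so (4,3) = 3.
For (2,2):
  Row 2 already contains {1, 2, 4, 5}.
  Column 2 already contains {3, 4, 5}.
  Its 2×3 block (box 1) already contains {1, 2, 3, 4, 5}.
  The only value from 1–6 not eliminated is 6, so (2,2) = 6.

4,3,6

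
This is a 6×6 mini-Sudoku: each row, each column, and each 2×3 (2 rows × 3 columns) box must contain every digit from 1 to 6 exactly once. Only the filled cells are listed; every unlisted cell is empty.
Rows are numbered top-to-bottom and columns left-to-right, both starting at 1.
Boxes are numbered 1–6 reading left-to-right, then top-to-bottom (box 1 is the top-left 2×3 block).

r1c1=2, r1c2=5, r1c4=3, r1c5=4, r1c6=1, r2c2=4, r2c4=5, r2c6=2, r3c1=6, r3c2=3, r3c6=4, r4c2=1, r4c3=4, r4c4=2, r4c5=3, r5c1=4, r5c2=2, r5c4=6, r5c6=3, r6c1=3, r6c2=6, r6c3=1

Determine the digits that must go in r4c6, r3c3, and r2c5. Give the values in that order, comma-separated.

6,2,6

For r4c6:
  Consider where 6 can go in row 4.
  r4c1 is out (column 1 already has a 6).
  So the only cell in row 4 that can hold 6 is r4c6.
  So r4c6 = 6.
For r3c3:
  Consider where 2 can go in box 3.
  r4c1 is out (row 4 already has a 2).
  So the only cell in box 3 that can hold 2 is r3c3.
  So r3c3 = 2.
For r2c5:
  Row 2 already contains {2, 4, 5}.
  Column 5 already contains {3, 4}.
  Its 2×3 block (box 2) already contains {1, 2, 3, 4, 5}.
  The only value from 1–6 not eliminated is 6, so r2c5 = 6.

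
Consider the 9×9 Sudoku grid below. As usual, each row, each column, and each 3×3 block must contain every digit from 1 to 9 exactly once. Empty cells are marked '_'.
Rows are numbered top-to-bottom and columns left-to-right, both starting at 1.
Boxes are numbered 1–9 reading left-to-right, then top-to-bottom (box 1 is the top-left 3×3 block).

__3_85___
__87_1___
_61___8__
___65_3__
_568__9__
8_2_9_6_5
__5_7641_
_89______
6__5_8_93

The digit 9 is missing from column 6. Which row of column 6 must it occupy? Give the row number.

3

Consider where 9 can go in column 6.
r4c6 is out (box 5 already has a 9).
r5c6 is out (row 5 already has a 9).
r6c6 is out (row 6 already has a 9).
r8c6 is out (row 8 already has a 9).
So the only cell in column 6 that can hold 9 is r3c6.
That is row 3.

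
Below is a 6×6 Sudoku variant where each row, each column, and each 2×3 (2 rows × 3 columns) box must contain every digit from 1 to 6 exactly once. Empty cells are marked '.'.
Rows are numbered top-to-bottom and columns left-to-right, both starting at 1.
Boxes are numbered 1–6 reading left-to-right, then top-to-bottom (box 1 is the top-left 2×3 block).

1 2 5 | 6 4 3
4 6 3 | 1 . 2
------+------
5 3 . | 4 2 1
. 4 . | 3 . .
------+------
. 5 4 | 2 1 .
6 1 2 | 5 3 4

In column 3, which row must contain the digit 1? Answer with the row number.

Consider where 1 can go in column 3.
r3c3 is out (row 3 already has a 1).
So the only cell in column 3 that can hold 1 is r4c3.
That is row 4.

4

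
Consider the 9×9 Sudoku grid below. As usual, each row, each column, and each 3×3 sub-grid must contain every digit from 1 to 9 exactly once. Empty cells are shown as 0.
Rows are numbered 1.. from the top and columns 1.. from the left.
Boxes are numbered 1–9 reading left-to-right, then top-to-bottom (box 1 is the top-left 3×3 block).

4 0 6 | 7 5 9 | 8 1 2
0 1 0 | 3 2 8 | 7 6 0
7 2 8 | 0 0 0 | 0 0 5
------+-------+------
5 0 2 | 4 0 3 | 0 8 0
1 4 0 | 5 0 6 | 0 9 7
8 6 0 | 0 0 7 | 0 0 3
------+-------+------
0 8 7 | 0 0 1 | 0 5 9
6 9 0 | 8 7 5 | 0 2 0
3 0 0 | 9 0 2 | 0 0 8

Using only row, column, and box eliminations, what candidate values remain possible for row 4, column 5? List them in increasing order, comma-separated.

1,9

Row 4 already contains {2, 3, 4, 5, 8}.
Column 5 already contains {2, 5, 7}.
Its 3×3 block (box 5) already contains {3, 4, 5, 6, 7}.
Removing those from 1–9 leaves {1, 9} as the candidates for row 4, column 5.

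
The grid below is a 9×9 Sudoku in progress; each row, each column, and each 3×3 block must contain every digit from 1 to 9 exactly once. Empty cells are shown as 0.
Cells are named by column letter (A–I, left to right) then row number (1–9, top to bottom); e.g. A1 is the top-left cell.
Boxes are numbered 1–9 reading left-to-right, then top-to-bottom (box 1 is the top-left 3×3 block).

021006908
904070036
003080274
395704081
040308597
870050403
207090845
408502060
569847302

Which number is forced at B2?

8

Cell B2 itself could take any of {5, 8} by direct elimination.
Consider where 8 can go in column B.
B3 is out (row 3 already has a 8).
B7 is out (row 7 already has a 8).
B8 is out (row 8 already has a 8).
So the only cell in column B that can hold 8 is B2.
Therefore B2 = 8.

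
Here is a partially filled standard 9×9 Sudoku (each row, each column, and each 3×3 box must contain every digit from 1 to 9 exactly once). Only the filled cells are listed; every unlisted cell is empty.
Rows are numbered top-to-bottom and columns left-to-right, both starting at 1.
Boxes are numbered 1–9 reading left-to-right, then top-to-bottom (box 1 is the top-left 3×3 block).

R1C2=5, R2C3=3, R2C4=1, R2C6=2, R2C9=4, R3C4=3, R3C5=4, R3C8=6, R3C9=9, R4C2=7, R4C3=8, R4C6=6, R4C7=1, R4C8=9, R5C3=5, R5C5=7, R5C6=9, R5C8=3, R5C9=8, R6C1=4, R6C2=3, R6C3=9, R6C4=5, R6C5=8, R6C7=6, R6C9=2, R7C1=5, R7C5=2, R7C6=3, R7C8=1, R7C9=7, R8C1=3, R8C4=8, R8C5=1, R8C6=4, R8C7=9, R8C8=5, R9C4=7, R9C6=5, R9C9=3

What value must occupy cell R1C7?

Cell R1C7 itself could take any of {2, 3, 7, 8} by direct elimination.
Consider where 3 can go in row 1.
R1C1 is out (column 1 already has a 3). R1C3 is out (column 3 already has a 3). R1C4 is out (column 4 already has a 3). R1C5 is out (box 2 already has a 3). The remaining empty cells in row 1 are similarly blocked.
So the only cell in row 1 that can hold 3 is R1C7.
Therefore R1C7 = 3.

3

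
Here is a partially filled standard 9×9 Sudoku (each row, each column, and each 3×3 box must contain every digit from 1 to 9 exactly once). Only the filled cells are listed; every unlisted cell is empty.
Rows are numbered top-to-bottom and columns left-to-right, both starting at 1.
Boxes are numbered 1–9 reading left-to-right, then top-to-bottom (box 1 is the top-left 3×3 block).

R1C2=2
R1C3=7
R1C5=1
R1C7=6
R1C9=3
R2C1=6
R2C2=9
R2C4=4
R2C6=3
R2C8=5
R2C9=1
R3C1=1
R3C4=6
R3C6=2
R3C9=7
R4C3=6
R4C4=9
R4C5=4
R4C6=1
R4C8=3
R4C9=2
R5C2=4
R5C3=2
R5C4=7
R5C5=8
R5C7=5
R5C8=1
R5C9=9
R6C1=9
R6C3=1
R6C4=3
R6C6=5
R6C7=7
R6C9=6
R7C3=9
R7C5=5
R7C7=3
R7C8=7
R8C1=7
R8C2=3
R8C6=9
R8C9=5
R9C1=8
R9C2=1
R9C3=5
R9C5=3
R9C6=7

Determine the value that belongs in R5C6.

Row 5 already contains {1, 2, 4, 5, 7, 8, 9}.
Column 6 already contains {1, 2, 3, 5, 7, 9}.
Its 3×3 block (box 5) already contains {1, 3, 4, 5, 7, 8, 9}.
The only value from 1–9 not eliminated is 6, so R5C6 = 6.

6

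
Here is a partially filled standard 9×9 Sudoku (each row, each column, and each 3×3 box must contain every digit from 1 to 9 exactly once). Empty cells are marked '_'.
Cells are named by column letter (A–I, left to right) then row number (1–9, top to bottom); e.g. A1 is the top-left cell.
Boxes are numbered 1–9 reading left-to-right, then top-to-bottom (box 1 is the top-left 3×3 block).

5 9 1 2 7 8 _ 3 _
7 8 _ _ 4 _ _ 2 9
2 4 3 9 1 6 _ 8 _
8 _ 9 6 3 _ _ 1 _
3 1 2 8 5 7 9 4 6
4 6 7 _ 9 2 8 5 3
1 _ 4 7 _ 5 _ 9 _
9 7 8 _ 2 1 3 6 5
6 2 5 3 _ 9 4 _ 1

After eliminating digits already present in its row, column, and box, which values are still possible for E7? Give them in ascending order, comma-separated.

6,8

Row 7 already contains {1, 4, 5, 7, 9}.
Column E already contains {1, 2, 3, 4, 5, 7, 9}.
Its 3×3 block (box 8) already contains {1, 2, 3, 5, 7, 9}.
Removing those from 1–9 leaves {6, 8} as the candidates for E7.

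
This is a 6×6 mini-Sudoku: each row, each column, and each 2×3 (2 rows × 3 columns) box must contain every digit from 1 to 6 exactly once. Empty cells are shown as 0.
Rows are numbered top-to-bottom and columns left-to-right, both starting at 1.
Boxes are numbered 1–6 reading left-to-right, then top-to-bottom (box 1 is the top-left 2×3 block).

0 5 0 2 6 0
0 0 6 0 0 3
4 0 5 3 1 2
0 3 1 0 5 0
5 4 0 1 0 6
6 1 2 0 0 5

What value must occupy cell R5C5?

Cell R5C5 itself could take any of {2, 3} by direct elimination.
Consider where 2 can go in box 6.
R6C4 is out (row 6 already has a 2).
R6C5 is out (row 6 already has a 2).
So the only cell in box 6 that can hold 2 is R5C5.
Therefore R5C5 = 2.

2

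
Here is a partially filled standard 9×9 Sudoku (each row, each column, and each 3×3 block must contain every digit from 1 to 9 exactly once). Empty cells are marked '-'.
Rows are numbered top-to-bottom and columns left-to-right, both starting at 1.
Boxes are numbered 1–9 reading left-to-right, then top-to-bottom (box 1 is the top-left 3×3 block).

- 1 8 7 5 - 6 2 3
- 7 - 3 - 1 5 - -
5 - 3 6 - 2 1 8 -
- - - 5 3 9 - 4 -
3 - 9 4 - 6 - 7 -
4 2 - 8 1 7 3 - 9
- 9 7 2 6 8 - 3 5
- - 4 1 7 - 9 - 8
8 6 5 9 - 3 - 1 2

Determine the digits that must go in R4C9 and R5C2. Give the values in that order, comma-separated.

6,5

For R4C9:
  Consider where 6 can go in column 9.
  R2C9 is out (box 3 already has a 6).
  R3C9 is out (row 3 already has a 6).
  R5C9 is out (row 5 already has a 6).
  So the only cell in column 9 that can hold 6 is R4C9.
  So R4C9 = 6.
For R5C2:
  Consider where 5 can go in row 5.
  R5C5 is out (column 5 already has a 5).
  R5C7 is out (column 7 already has a 5).
  R5C9 is out (column 9 already has a 5).
  So the only cell in row 5 that can hold 5 is R5C2.
  So R5C2 = 5.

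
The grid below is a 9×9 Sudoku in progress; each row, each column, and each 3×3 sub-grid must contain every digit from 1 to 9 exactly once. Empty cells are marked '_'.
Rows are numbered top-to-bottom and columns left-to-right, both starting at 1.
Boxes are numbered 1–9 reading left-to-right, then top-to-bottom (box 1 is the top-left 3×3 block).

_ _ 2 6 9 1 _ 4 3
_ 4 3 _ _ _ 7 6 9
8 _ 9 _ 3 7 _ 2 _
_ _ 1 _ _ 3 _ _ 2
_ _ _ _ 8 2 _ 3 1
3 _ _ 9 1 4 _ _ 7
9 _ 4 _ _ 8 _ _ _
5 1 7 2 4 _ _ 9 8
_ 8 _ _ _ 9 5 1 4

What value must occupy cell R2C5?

Cell R2C5 itself could take any of {2, 5} by direct elimination.
Consider where 2 can go in box 2.
R2C4 is out (column 4 already has a 2).
R2C6 is out (column 6 already has a 2).
R3C4 is out (row 3 already has a 2).
So the only cell in box 2 that can hold 2 is R2C5.
Therefore R2C5 = 2.

2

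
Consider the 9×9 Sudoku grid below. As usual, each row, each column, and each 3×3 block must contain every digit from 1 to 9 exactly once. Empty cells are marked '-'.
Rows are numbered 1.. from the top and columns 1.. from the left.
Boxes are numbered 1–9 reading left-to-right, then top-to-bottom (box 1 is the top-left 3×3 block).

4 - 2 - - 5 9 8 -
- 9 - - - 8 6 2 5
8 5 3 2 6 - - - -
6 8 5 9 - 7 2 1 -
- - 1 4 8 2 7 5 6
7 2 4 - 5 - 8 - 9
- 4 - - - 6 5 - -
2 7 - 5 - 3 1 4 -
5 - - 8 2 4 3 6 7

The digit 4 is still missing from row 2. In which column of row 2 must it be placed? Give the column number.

5

Consider where 4 can go in row 2.
row 2, column 1 is out (column 1 already has a 4).
row 2, column 3 is out (column 3 already has a 4).
row 2, column 4 is out (column 4 already has a 4).
So the only cell in row 2 that can hold 4 is row 2, column 5.
That is column 5.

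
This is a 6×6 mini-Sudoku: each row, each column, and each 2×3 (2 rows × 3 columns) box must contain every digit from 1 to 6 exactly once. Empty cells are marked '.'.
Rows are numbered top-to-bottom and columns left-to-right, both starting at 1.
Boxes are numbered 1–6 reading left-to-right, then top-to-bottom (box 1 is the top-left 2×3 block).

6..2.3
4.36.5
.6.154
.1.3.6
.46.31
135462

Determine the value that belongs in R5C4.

5

Row 5 already contains {1, 3, 4, 6}.
Column 4 already contains {1, 2, 3, 4, 6}.
Its 2×3 block (box 6) already contains {1, 2, 3, 4, 6}.
The only value from 1–6 not eliminated is 5, so R5C4 = 5.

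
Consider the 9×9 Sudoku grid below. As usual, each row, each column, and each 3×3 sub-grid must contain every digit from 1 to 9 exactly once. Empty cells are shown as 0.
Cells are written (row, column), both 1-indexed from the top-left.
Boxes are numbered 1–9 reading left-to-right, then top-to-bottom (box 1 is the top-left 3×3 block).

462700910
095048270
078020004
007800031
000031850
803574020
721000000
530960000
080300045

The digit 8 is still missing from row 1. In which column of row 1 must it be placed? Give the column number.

Consider where 8 can go in row 1.
(1,5) is out (box 2 already has a 8).
(1,6) is out (column 6 already has a 8).
So the only cell in row 1 that can hold 8 is (1,9).
That is column 9.

9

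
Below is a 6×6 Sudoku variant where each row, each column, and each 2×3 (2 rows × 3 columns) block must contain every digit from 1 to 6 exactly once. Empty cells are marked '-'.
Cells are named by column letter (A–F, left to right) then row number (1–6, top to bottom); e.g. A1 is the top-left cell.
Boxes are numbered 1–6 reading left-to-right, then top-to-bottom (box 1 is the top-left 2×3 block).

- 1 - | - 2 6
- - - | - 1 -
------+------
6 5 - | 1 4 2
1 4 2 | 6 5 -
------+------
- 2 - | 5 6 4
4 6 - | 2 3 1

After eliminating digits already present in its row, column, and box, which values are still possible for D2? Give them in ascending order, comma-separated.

3,4

Row 2 already contains {1}.
Column D already contains {1, 2, 5, 6}.
Its 2×3 block (box 2) already contains {1, 2, 6}.
Removing those from 1–6 leaves {3, 4} as the candidates for D2.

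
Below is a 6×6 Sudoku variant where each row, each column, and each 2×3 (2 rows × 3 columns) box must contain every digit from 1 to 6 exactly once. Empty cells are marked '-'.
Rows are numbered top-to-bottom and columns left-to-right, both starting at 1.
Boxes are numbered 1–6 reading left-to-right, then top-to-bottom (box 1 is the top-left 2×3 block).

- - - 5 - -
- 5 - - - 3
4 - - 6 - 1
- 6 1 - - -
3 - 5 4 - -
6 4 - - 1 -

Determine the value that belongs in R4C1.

Cell R4C1 itself could take any of {2, 5} by direct elimination.
Consider where 5 can go in box 3.
R3C2 is out (column 2 already has a 5).
R3C3 is out (column 3 already has a 5).
So the only cell in box 3 that can hold 5 is R4C1.
Therefore R4C1 = 5.

5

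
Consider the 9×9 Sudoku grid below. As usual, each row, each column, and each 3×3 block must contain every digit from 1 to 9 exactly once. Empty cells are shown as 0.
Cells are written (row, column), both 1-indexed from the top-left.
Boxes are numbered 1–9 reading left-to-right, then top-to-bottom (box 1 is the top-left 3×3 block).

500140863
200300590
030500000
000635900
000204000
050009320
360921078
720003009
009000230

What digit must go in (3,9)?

2

Cell (3,9) itself could take any of {1, 2, 4, 7} by direct elimination.
Consider where 2 can go in box 3.
(2,9) is out (row 2 already has a 2).
(3,7) is out (column 7 already has a 2).
(3,8) is out (column 8 already has a 2).
So the only cell in box 3 that can hold 2 is (3,9).
Therefore (3,9) = 2.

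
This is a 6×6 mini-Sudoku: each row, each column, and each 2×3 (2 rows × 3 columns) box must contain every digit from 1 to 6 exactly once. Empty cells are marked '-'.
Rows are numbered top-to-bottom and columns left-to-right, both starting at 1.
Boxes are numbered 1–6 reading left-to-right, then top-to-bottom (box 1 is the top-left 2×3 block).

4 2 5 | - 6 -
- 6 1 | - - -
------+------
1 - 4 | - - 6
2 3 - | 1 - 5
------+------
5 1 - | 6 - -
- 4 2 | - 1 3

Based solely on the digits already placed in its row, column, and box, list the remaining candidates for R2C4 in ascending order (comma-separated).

Row 2 already contains {1, 6}.
Column 4 already contains {1, 6}.
Its 2×3 block (box 2) already contains {6}.
Removing those from 1–6 leaves {2, 3, 4, 5} as the candidates for R2C4.

2,3,4,5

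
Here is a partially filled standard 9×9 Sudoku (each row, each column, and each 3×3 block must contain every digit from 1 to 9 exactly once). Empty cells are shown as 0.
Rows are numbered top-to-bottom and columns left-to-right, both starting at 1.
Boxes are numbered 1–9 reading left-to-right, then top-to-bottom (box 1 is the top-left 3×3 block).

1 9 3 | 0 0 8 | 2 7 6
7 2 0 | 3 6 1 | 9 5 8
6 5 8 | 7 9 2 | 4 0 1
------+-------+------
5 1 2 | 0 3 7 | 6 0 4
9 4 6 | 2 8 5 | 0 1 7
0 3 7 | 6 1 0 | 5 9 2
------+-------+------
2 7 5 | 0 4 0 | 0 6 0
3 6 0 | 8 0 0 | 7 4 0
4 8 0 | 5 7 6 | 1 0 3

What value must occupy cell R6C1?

Row 6 already contains {1, 2, 3, 5, 6, 7, 9}.
Column 1 already contains {1, 2, 3, 4, 5, 6, 7, 9}.
Its 3×3 block (box 4) already contains {1, 2, 3, 4, 5, 6, 7, 9}.
The only value from 1–9 not eliminated is 8, so R6C1 = 8.

8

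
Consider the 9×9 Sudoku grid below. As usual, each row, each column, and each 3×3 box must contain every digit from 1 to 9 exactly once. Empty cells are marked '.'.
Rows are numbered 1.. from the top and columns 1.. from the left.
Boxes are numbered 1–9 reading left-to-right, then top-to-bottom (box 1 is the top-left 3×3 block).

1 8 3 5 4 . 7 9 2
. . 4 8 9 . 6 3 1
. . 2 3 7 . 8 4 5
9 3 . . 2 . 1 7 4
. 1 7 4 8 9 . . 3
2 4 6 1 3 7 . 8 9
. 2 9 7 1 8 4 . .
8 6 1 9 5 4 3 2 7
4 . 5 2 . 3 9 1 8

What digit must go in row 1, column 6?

6

Row 1 already contains {1, 2, 3, 4, 5, 7, 8, 9}.
Column 6 already contains {3, 4, 7, 8, 9}.
Its 3×3 block (box 2) already contains {3, 4, 5, 7, 8, 9}.
The only value from 1–9 not eliminated is 6, so row 1, column 6 = 6.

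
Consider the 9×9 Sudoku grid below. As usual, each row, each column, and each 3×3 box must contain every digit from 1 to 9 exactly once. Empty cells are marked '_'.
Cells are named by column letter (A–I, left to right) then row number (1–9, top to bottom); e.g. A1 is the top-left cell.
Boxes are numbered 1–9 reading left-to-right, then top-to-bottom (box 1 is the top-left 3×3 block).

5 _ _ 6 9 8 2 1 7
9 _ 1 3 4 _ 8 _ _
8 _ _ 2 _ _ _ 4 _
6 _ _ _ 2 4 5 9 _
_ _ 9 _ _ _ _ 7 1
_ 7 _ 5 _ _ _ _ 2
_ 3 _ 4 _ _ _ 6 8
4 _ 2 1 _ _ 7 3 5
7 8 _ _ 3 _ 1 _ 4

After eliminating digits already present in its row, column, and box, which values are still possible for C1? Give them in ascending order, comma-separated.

Row 1 already contains {1, 2, 5, 6, 7, 8, 9}.
Column C already contains {1, 2, 9}.
Its 3×3 block (box 1) already contains {1, 5, 8, 9}.
Removing those from 1–9 leaves {3, 4} as the candidates for C1.

3,4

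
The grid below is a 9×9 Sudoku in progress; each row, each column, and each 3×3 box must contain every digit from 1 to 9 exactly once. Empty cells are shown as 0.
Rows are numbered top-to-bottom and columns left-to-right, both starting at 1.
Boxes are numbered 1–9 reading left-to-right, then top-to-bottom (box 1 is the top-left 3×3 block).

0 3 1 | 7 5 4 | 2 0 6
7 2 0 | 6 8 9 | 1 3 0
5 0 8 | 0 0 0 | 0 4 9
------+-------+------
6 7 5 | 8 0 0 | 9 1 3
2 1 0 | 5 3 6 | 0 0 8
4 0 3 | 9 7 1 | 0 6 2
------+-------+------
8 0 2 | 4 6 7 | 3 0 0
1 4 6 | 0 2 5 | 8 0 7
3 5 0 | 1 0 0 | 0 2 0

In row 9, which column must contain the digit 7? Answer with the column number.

3

Consider where 7 can go in row 9.
R9C5 is out (column 5 already has a 7).
R9C6 is out (column 6 already has a 7).
R9C7 is out (box 9 already has a 7).
R9C9 is out (column 9 already has a 7).
So the only cell in row 9 that can hold 7 is R9C3.
That is column 3.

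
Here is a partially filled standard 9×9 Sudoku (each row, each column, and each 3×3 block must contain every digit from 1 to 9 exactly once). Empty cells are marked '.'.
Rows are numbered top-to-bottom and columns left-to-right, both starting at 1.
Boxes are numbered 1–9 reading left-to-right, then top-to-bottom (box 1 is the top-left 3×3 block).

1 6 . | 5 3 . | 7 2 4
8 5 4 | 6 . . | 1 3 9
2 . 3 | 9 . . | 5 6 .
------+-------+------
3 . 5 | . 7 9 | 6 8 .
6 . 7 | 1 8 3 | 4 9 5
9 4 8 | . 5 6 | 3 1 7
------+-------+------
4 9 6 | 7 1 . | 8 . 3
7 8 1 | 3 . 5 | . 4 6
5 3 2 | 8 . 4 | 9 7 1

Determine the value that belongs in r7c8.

5

Row 7 already contains {1, 3, 4, 6, 7, 8, 9}.
Column 8 already contains {1, 2, 3, 4, 6, 7, 8, 9}.
Its 3×3 block (box 9) already contains {1, 3, 4, 6, 7, 8, 9}.
The only value from 1–9 not eliminated is 5, so r7c8 = 5.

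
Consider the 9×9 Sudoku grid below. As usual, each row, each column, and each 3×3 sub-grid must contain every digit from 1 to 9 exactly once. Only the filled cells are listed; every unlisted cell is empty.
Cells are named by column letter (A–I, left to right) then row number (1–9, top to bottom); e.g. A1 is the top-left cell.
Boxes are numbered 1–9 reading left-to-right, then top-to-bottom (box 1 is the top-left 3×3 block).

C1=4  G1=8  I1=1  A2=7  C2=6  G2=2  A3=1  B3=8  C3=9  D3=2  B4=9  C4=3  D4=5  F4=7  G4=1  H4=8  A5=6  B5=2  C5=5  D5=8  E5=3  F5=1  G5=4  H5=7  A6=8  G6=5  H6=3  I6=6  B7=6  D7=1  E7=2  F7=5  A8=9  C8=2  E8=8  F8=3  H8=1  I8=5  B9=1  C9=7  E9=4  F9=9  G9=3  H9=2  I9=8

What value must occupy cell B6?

7

Cell B6 itself could take any of {4, 7} by direct elimination.
Consider where 7 can go in row 6.
C6 is out (column C already has a 7).
D6 is out (box 5 already has a 7).
E6 is out (box 5 already has a 7).
F6 is out (column F already has a 7).
So the only cell in row 6 that can hold 7 is B6.
Therefore B6 = 7.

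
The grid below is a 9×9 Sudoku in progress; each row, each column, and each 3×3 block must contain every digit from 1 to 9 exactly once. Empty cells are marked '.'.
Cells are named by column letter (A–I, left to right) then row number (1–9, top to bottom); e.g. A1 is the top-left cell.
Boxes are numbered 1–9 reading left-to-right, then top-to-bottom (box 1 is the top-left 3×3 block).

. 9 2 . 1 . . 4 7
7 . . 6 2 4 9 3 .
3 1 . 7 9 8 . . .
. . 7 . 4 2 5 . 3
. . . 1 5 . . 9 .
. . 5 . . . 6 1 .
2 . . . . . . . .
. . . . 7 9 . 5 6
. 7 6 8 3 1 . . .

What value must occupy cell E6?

Row 6 already contains {1, 5, 6}.
Column E already contains {1, 2, 3, 4, 5, 7, 9}.
Its 3×3 block (box 5) already contains {1, 2, 4, 5}.
The only value from 1–9 not eliminated is 8, so E6 = 8.

8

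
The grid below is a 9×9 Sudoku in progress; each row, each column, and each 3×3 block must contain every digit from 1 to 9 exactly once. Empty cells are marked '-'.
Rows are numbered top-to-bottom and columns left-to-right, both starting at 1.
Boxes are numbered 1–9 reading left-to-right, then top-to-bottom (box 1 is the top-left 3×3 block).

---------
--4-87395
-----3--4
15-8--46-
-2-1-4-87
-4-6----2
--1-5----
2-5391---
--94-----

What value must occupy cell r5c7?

Cell r5c7 itself could take any of {5, 9} by direct elimination.
Consider where 5 can go in row 5.
r5c1 is out (box 4 already has a 5).
r5c3 is out (column 3 already has a 5).
r5c5 is out (column 5 already has a 5).
So the only cell in row 5 that can hold 5 is r5c7.
Therefore r5c7 = 5.

5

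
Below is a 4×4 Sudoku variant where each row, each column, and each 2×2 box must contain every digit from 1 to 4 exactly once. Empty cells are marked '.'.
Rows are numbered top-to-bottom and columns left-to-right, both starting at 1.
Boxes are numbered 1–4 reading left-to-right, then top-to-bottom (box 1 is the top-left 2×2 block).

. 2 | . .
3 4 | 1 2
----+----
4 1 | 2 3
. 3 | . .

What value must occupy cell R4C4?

Cell R4C4 itself could take any of {1, 4} by direct elimination.
Consider where 1 can go in row 4.
R4C1 is out (box 3 already has a 1).
R4C3 is out (column 3 already has a 1).
So the only cell in row 4 that can hold 1 is R4C4.
Therefore R4C4 = 1.

1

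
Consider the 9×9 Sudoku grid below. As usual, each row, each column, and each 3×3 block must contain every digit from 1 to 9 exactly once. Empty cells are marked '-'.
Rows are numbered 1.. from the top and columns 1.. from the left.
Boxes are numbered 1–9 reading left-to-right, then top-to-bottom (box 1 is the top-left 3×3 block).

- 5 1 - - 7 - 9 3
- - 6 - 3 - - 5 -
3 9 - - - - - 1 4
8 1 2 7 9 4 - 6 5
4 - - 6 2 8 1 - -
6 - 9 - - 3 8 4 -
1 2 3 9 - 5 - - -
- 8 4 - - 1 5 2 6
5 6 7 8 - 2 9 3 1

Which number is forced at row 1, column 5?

Cell row 1, column 5 itself could take any of {4, 6, 8} by direct elimination.
Consider where 8 can go in row 1.
row 1, column 1 is out (column 1 already has a 8).
row 1, column 4 is out (column 4 already has a 8).
row 1, column 7 is out (column 7 already has a 8).
So the only cell in row 1 that can hold 8 is row 1, column 5.
Therefore row 1, column 5 = 8.

8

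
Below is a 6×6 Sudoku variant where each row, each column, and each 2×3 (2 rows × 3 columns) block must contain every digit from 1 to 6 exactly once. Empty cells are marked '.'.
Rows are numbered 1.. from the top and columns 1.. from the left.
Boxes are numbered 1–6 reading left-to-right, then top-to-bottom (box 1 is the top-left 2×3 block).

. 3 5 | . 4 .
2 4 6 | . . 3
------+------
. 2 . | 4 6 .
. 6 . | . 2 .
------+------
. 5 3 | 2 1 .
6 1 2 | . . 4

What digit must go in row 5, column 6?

Row 5 already contains {1, 2, 3, 5}.
Column 6 already contains {3, 4}.
Its 2×3 block (box 6) already contains {1, 2, 4}.
The only value from 1–6 not eliminated is 6, so row 5, column 6 = 6.

6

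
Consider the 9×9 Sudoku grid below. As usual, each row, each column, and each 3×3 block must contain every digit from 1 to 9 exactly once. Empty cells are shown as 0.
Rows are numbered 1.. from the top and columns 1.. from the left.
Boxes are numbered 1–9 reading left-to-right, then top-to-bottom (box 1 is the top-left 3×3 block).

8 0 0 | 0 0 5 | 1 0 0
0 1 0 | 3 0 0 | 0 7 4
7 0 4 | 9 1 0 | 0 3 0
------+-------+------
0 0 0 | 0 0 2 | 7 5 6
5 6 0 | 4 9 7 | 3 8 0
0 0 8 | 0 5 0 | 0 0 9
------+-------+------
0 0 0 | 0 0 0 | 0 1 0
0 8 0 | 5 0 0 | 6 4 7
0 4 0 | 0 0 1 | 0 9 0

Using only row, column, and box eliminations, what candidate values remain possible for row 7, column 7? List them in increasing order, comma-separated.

Row 7 already contains {1}.
Column 7 already contains {1, 3, 6, 7}.
Its 3×3 block (box 9) already contains {1, 4, 6, 7, 9}.
Removing those from 1–9 leaves {2, 5, 8} as the candidates for row 7, column 7.

2,5,8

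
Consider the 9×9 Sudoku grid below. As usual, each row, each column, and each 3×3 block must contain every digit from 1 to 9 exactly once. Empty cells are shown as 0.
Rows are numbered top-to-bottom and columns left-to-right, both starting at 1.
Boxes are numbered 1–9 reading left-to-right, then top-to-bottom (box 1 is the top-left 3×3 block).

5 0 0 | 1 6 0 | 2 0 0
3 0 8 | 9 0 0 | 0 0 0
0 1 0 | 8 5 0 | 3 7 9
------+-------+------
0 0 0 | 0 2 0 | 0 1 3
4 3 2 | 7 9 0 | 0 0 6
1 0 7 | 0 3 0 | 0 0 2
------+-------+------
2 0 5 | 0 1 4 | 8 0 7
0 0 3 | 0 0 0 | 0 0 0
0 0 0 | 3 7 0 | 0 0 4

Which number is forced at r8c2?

4

Cell r8c2 itself could take any of {4, 6, 7, 8, 9} by direct elimination.
Consider where 4 can go in box 7.
r7c2 is out (row 7 already has a 4).
r8c1 is out (column 1 already has a 4).
r9c1 is out (row 9 already has a 4).
r9c2 is out (row 9 already has a 4).
r9c3 is out (row 9 already has a 4).
So the only cell in box 7 that can hold 4 is r8c2.
Therefore r8c2 = 4.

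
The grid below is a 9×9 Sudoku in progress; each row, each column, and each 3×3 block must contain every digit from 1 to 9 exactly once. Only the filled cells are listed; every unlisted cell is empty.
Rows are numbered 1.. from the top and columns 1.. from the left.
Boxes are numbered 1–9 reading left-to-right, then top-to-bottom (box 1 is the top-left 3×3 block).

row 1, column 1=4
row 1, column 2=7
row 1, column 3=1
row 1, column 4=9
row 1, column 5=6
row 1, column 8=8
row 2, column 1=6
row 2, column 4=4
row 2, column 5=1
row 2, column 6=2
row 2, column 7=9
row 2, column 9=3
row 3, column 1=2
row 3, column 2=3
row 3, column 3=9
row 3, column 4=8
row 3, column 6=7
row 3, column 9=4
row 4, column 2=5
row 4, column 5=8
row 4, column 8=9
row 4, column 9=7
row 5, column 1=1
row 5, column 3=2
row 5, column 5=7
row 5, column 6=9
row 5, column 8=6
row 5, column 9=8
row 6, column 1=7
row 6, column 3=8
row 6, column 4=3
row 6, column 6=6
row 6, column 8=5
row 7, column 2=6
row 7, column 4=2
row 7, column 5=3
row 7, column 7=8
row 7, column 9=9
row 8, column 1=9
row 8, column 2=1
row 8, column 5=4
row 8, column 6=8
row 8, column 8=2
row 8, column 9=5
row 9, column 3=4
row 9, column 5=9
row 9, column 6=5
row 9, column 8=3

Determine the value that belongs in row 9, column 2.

2

Cell row 9, column 2 itself could take any of {2, 8} by direct elimination.
Consider where 2 can go in row 9.
row 9, column 1 is out (column 1 already has a 2).
row 9, column 4 is out (column 4 already has a 2).
row 9, column 7 is out (box 9 already has a 2).
row 9, column 9 is out (box 9 already has a 2).
So the only cell in row 9 that can hold 2 is row 9, column 2.
Therefore row 9, column 2 = 2.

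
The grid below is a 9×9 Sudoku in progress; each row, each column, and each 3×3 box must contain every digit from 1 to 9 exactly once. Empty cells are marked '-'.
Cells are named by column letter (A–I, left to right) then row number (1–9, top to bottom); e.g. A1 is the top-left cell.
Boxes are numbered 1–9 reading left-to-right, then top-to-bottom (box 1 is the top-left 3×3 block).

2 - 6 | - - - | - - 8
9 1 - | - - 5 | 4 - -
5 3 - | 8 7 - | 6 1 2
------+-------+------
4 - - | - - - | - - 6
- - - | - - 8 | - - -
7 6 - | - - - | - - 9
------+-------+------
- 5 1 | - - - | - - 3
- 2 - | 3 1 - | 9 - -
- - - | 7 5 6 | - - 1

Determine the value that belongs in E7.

Cell E7 itself could take any of {2, 4, 8, 9} by direct elimination.
Consider where 8 can go in column E.
E1 is out (row 1 already has a 8).
E2 is out (box 2 already has a 8).
E4 is out (box 5 already has a 8).
E5 is out (row 5 already has a 8).
E6 is out (box 5 already has a 8).
So the only cell in column E that can hold 8 is E7.
Therefore E7 = 8.

8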